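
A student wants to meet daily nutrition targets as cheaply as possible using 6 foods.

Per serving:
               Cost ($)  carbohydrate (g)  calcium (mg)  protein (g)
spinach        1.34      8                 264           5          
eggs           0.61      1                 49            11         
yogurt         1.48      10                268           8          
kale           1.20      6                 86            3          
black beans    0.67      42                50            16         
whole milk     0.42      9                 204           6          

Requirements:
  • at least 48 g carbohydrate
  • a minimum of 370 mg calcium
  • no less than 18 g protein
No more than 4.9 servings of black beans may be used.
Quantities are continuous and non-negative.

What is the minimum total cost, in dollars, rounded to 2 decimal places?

Let x1 = servings of spinach, x2 = servings of eggs, x3 = servings of yogurt, x4 = servings of kale, x5 = servings of black beans, x6 = servings of whole milk.
Minimize 1.34x1 + 0.61x2 + 1.48x3 + 1.2x4 + 0.67x5 + 0.42x6 s.t.:
  8x1 + 1x2 + 10x3 + 6x4 + 42x5 + 9x6 ≥ 48   (carbohydrate)
  264x1 + 49x2 + 268x3 + 86x4 + 50x5 + 204x6 ≥ 370   (calcium)
  5x1 + 11x2 + 8x3 + 3x4 + 16x5 + 6x6 ≥ 18   (protein)
  x5 ≤ 4.9
  x1, x2, x3, x4, x5, x6 ≥ 0.
At the optimum only black beans, whole milk are positive (spinach, eggs, yogurt, kale = 0). Binding constraints: carbohydrate and calcium.
Solving gives x5 = 0.796, x6 = 1.619.
Hence cost = 0.67·0.796 + 0.42·1.619 = $1.2133.

$1.21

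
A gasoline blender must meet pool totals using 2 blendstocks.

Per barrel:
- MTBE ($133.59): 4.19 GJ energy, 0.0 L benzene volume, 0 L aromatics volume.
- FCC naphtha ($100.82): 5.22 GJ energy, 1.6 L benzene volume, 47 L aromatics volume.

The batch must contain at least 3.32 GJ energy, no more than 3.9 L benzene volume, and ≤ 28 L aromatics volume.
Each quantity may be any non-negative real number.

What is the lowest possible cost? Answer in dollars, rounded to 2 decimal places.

This is a linear program. Let x1 = barrels of MTBE, x2 = barrels of FCC naphtha.
Minimize 133.59x1 + 100.82x2 with:
  4.19x1 + 5.22x2 ≥ 3.32   (energy)
  1.6x2 ≤ 3.9   (benzene volume)
  47x2 ≤ 28   (aromatics volume)
  x1, x2 ≥ 0.
Both inputs are positive at the optimum. There the energy and aromatics volume constraints are tight.
That vertex is x1 = 0.0501701, x2 = 0.595745.
Objective = 133.59·0.0501701 + 100.82·0.595745 = 66.7652.

$66.77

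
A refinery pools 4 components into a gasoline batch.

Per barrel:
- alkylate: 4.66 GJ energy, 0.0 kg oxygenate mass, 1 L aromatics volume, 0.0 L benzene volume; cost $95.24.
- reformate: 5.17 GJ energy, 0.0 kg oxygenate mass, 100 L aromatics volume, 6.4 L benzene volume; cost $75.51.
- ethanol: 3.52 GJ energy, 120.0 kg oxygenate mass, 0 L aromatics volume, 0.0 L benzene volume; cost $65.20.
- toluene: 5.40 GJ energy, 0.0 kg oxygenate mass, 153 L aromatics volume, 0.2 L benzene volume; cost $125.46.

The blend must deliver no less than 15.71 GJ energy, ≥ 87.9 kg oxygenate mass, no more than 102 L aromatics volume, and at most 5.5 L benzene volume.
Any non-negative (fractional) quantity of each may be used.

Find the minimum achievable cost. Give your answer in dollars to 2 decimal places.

This is a linear program. Let x1 = barrels of alkylate, x2 = barrels of reformate, x3 = barrels of ethanol, x4 = barrels of toluene.
Minimise 95.24x1 + 75.51x2 + 65.2x3 + 125.46x4 with:
  4.66x1 + 5.17x2 + 3.52x3 + 5.4x4 ≥ 15.71   (energy)
  120x3 ≥ 87.9   (oxygenate mass)
  1x1 + 100x2 + 153x4 ≤ 102   (aromatics volume)
  6.4x2 + 0.2x4 ≤ 5.5   (benzene volume)
  x1, x2, x3, x4 ≥ 0.
At the optimum only reformate, ethanol are positive (alkylate, toluene = 0). There the energy and benzene volume constraints are tight.
Solving gives x2 = 0.85938, x3 = 3.2009.
Hence cost = 75.51·0.85938 + 65.2·3.2009 = $273.5905.

$273.59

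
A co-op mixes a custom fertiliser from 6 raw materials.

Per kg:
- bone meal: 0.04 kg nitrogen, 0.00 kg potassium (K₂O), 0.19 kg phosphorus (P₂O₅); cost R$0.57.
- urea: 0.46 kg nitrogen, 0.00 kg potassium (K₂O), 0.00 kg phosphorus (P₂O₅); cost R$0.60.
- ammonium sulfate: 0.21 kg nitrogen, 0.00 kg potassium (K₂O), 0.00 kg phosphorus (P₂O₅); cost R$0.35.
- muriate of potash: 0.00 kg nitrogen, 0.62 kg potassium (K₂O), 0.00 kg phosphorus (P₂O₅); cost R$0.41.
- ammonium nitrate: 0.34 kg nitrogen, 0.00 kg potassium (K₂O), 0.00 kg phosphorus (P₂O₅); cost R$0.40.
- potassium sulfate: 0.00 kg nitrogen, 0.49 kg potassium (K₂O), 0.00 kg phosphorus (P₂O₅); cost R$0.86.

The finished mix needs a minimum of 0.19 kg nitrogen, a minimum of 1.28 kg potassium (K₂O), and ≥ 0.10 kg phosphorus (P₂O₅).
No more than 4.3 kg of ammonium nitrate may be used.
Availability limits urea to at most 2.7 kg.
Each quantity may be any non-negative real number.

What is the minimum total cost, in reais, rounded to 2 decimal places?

Treat it as an LP. Let x1 = kg of bone meal, x2 = kg of urea, x3 = kg of ammonium sulfate, x4 = kg of muriate of potash, x5 = kg of ammonium nitrate, x6 = kg of potassium sulfate.
min 0.57x1 + 0.6x2 + 0.35x3 + 0.41x4 + 0.4x5 + 0.86x6 subject to:
  0.04x1 + 0.46x2 + 0.21x3 + 0.34x5 ≥ 0.19   (nitrogen)
  0.62x4 + 0.49x6 ≥ 1.28   (potassium (K₂O))
  0.19x1 ≥ 0.1   (phosphorus (P₂O₅))
  x5 ≤ 4.3
  x2 ≤ 2.7
  x1, x2, x3, x4, x5, x6 ≥ 0.
The minimum-cost mix takes nothing from urea, ammonium sulfate, potassium sulfate — only bone meal, muriate of potash, ammonium nitrate. The nitrogen, potassium (K₂O), phosphorus (P₂O₅) requirements are met with equality.
Solving gives x1 = 0.5263, x4 = 2.065, x5 = 0.4969.
Cost = 0.57·0.5263 + 0.41·2.065 + 0.4·0.4969 = 1.3454.

R$1.35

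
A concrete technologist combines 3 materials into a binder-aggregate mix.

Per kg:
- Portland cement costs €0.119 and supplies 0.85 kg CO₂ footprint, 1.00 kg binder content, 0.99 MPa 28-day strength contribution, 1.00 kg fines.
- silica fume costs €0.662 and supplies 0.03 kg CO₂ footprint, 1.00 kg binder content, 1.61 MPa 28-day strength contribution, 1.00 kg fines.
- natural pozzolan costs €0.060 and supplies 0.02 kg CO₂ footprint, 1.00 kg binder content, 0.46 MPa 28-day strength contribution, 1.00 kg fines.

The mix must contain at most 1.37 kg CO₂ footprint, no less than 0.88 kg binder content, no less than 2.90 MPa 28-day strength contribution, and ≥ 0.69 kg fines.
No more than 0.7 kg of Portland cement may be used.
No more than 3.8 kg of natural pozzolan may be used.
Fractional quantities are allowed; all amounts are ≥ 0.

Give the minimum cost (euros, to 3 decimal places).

€0.500

This is a linear program. Let x1 = kg of Portland cement, x2 = kg of silica fume, x3 = kg of natural pozzolan.
min 0.119x1 + 0.662x2 + 0.06x3 s.t.:
  0.85x1 + 0.03x2 + 0.02x3 ≤ 1.37   (CO₂ footprint)
  1x1 + 1x2 + 1x3 ≥ 0.88   (binder content)
  0.99x1 + 1.61x2 + 0.46x3 ≥ 2.9   (28-day strength contribution)
  1x1 + 1x2 + 1x3 ≥ 0.69   (fines)
  x1 ≤ 0.7
  x3 ≤ 3.8
  x1, x2, x3 ≥ 0.
All 3 inputs are positive at the optimum. There the 28-day strength contribution, the Portland cement cap, the natural pozzolan cap constraints are tight.
So Portland cement = 0.7 kg, silica fume = 0.2851 kg, natural pozzolan = 3.8 kg.
Cost = 0.119·0.7 + 0.662·0.2851 + 0.06·3.8 = 0.50004.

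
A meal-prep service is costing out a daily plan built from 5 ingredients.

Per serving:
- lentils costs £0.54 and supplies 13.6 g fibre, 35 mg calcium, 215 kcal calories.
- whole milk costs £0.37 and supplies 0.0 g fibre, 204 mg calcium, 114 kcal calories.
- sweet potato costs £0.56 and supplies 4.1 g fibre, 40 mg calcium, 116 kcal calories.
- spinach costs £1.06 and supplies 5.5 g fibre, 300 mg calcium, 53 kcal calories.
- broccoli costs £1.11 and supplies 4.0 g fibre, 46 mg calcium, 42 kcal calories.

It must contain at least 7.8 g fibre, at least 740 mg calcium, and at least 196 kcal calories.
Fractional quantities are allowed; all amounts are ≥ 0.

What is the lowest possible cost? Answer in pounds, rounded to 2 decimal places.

Let x1 = servings of lentils, x2 = servings of whole milk, x3 = servings of sweet potato, x4 = servings of spinach, x5 = servings of broccoli.
min 0.54x1 + 0.37x2 + 0.56x3 + 1.06x4 + 1.11x5 s.t.:
  13.6x1 + 4.1x3 + 5.5x4 + 4x5 ≥ 7.8   (fibre)
  35x1 + 204x2 + 40x3 + 300x4 + 46x5 ≥ 740   (calcium)
  215x1 + 114x2 + 116x3 + 53x4 + 42x5 ≥ 196   (calories)
  x1, x2, x3, x4, x5 ≥ 0.
The cheapest feasible vertex uses only lentils, whole milk; sweet potato, spinach, broccoli are not used. The fibre and calcium requirements are met with equality.
Solving gives x1 = 0.5735, x2 = 3.529.
Hence cost = 0.54·0.5735 + 0.37·3.529 = £1.6154.

£1.62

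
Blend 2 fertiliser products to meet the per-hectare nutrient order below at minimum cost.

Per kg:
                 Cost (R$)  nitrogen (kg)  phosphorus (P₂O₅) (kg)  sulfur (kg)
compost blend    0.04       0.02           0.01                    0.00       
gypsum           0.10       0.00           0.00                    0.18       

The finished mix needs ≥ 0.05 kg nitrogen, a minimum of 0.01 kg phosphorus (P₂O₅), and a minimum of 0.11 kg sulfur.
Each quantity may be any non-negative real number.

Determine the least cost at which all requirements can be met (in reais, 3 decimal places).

Let x1 = kg of compost blend, x2 = kg of gypsum.
min 0.04x1 + 0.1x2 s.t.:
  0.02x1 ≥ 0.05   (nitrogen)
  0.01x1 ≥ 0.01   (phosphorus (P₂O₅))
  0.18x2 ≥ 0.11   (sulfur)
  x1, x2 ≥ 0.
Both inputs are positive at the optimum. There the nitrogen and sulfur constraints are tight.
Solving gives x1 = 2.5, x2 = 0.6111.
Objective = 0.04·2.5 + 0.1·0.6111 = 0.16111.

R$0.161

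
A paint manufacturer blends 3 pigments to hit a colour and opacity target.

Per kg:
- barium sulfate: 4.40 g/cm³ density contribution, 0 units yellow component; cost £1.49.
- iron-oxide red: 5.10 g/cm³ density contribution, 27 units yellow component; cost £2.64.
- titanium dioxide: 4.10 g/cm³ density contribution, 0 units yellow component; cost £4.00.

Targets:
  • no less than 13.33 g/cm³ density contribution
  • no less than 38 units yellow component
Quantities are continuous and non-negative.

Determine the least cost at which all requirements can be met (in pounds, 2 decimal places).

£5.80

This is a linear program. Let x1 = kg of barium sulfate, x2 = kg of iron-oxide red, x3 = kg of titanium dioxide.
min 1.49x1 + 2.64x2 + 4x3 subject to:
  4.4x1 + 5.1x2 + 4.1x3 ≥ 13.33   (density contribution)
  27x2 ≥ 38   (yellow component)
  x1, x2, x3 ≥ 0.
The cheapest feasible vertex uses only barium sulfate, iron-oxide red; titanium dioxide is not used. The density contribution and yellow component requirements are met with equality.
Optimal quantities: barium sulfate = 1.398 kg, iron-oxide red = 1.407 kg.
Cost = 1.49·1.398 + 2.64·1.407 = 5.7975.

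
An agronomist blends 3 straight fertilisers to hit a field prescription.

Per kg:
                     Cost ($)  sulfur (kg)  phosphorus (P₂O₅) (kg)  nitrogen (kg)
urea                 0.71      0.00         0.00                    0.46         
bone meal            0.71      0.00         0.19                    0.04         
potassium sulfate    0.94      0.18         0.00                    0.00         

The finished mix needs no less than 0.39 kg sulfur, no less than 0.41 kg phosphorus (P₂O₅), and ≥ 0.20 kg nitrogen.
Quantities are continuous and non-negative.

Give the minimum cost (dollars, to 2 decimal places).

Let x1 = kg of urea, x2 = kg of bone meal, x3 = kg of potassium sulfate.
Minimize 0.71x1 + 0.71x2 + 0.94x3 s.t.:
  0.18x3 ≥ 0.39   (sulfur)
  0.19x2 ≥ 0.41   (phosphorus (P₂O₅))
  0.46x1 + 0.04x2 ≥ 0.2   (nitrogen)
  x1, x2, x3 ≥ 0.
All 3 inputs are positive at the optimum. Binding constraints: sulfur, phosphorus (P₂O₅), nitrogen.
That vertex is x1 = 0.2471, x2 = 2.158, x3 = 2.167.
Cost = 0.71·0.2471 + 0.71·2.158 + 0.94·2.167 = 3.7446.

$3.74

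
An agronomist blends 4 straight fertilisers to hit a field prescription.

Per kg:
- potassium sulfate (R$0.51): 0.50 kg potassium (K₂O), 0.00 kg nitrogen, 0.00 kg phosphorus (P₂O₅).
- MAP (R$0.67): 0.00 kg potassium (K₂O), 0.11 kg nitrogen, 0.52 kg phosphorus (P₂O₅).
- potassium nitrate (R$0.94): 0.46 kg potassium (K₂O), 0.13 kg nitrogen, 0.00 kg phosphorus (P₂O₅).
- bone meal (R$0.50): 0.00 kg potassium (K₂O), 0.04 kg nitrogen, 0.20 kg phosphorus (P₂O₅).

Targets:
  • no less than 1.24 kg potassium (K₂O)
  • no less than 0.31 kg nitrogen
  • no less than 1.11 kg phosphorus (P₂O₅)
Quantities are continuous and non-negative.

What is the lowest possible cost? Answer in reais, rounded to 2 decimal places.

R$2.97

Let x1 = kg of potassium sulfate, x2 = kg of MAP, x3 = kg of potassium nitrate, x4 = kg of bone meal.
Minimize 0.51x1 + 0.67x2 + 0.94x3 + 0.5x4 subject to:
  0.5x1 + 0.46x3 ≥ 1.24   (potassium (K₂O))
  0.11x2 + 0.13x3 + 0.04x4 ≥ 0.31   (nitrogen)
  0.52x2 + 0.2x4 ≥ 1.11   (phosphorus (P₂O₅))
  x1, x2, x3, x4 ≥ 0.
The minimum-cost mix takes nothing from bone meal — only potassium sulfate, MAP, potassium nitrate. Binding constraints: potassium (K₂O), nitrogen, phosphorus (P₂O₅).
So potassium sulfate = 1.948 kg, MAP = 2.135 kg, potassium nitrate = 0.5784 kg.
Hence cost = 0.51·1.948 + 0.67·2.135 + 0.94·0.5784 = R$2.9676.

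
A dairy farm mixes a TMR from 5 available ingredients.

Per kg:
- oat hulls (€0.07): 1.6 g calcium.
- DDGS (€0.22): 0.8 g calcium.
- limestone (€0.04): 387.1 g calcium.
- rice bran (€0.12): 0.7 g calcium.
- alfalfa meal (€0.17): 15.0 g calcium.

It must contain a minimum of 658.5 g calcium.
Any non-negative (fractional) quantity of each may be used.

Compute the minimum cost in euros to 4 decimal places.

€0.0680

Treat it as an LP. Let x1 = kg of oat hulls, x2 = kg of DDGS, x3 = kg of limestone, x4 = kg of rice bran, x5 = kg of alfalfa meal.
Minimize 0.07x1 + 0.22x2 + 0.04x3 + 0.12x4 + 0.17x5 s.t.:
  1.6x1 + 0.8x2 + 387.1x3 + 0.7x4 + 15x5 ≥ 658.5   (calcium)
  x1, x2, x3, x4, x5 ≥ 0.
The optimal basis is {limestone}; oat hulls, DDGS, rice bran, alfalfa meal drop out. There the calcium constraint is tight.
So limestone = 1.701 kg.
Hence cost = 0.04·1.701 = €0.068040.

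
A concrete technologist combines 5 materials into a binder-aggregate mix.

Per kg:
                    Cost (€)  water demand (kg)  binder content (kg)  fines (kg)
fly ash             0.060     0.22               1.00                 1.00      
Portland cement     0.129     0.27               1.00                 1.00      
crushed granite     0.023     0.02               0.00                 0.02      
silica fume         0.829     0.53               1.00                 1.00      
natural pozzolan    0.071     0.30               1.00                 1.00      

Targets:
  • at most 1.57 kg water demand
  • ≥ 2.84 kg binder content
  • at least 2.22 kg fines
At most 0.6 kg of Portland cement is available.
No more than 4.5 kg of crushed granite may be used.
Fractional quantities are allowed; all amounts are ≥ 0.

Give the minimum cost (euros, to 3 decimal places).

€0.170

Set it up as a linear program. Let x1 = kg of fly ash, x2 = kg of Portland cement, x3 = kg of crushed granite, x4 = kg of silica fume, x5 = kg of natural pozzolan.
Minimize 0.06x1 + 0.129x2 + 0.023x3 + 0.829x4 + 0.071x5 s.t.:
  0.22x1 + 0.27x2 + 0.02x3 + 0.53x4 + 0.3x5 ≤ 1.57   (water demand)
  1x1 + 1x2 + 1x4 + 1x5 ≥ 2.84   (binder content)
  1x1 + 1x2 + 0.02x3 + 1x4 + 1x5 ≥ 2.22   (fines)
  x2 ≤ 0.6
  x3 ≤ 4.5
  x1, x2, x3, x4, x5 ≥ 0.
The optimal basis is {fly ash}; Portland cement, crushed granite, silica fume, natural pozzolan drop out. The binder content requirement is met with equality.
Optimal quantities: fly ash = 2.84 kg.
Cost = 0.06·2.84 = 0.17040.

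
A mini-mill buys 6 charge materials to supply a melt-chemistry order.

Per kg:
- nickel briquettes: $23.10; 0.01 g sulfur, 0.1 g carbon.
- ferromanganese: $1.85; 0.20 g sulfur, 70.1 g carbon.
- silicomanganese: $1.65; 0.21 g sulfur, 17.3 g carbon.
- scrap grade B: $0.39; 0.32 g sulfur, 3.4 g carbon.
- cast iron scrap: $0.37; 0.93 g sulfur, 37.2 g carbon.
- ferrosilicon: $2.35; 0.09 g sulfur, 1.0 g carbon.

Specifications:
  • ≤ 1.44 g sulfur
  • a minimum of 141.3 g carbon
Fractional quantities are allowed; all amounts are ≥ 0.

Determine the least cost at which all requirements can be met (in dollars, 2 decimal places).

$2.96

This is a linear program. Let x1 = kg of nickel briquettes, x2 = kg of ferromanganese, x3 = kg of silicomanganese, x4 = kg of scrap grade B, x5 = kg of cast iron scrap, x6 = kg of ferrosilicon.
Minimize 23.1x1 + 1.85x2 + 1.65x3 + 0.39x4 + 0.37x5 + 2.35x6 subject to:
  0.01x1 + 0.2x2 + 0.21x3 + 0.32x4 + 0.93x5 + 0.09x6 ≤ 1.44   (sulfur)
  0.1x1 + 70.1x2 + 17.3x3 + 3.4x4 + 37.2x5 + 1x6 ≥ 141.3   (carbon)
  x1, x2, x3, x4, x5, x6 ≥ 0.
The optimal basis is {ferromanganese, cast iron scrap}; nickel briquettes, silicomanganese, scrap grade B, ferrosilicon drop out. The sulfur and carbon requirements are met with equality.
Solving gives x2 = 1.348, x5 = 1.259.
Hence cost = 1.85·1.348 + 0.37·1.259 = $2.9596.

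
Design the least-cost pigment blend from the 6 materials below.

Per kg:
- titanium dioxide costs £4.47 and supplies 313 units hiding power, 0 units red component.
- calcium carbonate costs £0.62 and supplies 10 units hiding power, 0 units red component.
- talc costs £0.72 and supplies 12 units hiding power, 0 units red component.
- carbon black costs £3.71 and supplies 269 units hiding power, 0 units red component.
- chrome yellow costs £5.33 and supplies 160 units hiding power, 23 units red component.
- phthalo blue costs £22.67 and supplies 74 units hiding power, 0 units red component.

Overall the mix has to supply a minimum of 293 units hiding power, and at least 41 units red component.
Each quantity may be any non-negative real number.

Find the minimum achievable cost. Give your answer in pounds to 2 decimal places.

£9.61

Set it up as a linear program. Let x1 = kg of titanium dioxide, x2 = kg of calcium carbonate, x3 = kg of talc, x4 = kg of carbon black, x5 = kg of chrome yellow, x6 = kg of phthalo blue.
Minimise 4.47x1 + 0.62x2 + 0.72x3 + 3.71x4 + 5.33x5 + 22.67x6 s.t.:
  313x1 + 10x2 + 12x3 + 269x4 + 160x5 + 74x6 ≥ 293   (hiding power)
  23x5 ≥ 41   (red component)
  x1, x2, x3, x4, x5, x6 ≥ 0.
The cheapest feasible vertex uses only carbon black, chrome yellow; titanium dioxide, calcium carbonate, talc, phthalo blue are not used. The hiding power and red component requirements are met with equality.
That vertex is x4 = 0.02893, x5 = 1.783.
Hence cost = 3.71·0.02893 + 5.33·1.783 = £9.6107.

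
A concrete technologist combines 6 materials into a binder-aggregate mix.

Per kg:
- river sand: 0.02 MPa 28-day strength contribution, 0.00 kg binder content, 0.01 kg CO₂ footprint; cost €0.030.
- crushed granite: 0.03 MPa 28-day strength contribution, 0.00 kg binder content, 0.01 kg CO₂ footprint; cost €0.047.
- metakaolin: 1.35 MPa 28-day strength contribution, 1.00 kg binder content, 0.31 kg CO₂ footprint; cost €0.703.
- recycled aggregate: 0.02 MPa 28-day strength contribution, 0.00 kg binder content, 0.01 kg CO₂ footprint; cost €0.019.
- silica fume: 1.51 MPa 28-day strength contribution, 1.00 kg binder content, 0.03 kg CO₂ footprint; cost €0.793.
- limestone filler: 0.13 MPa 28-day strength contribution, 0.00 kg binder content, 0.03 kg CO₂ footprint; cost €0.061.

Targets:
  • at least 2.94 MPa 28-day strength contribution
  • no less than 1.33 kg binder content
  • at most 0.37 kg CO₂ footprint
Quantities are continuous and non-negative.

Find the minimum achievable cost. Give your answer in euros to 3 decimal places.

€1.486

This is a linear program. Let x1 = kg of river sand, x2 = kg of crushed granite, x3 = kg of metakaolin, x4 = kg of recycled aggregate, x5 = kg of silica fume, x6 = kg of limestone filler.
Minimise 0.03x1 + 0.047x2 + 0.703x3 + 0.019x4 + 0.793x5 + 0.061x6 with:
  0.02x1 + 0.03x2 + 1.35x3 + 0.02x4 + 1.51x5 + 0.13x6 ≥ 2.94   (28-day strength contribution)
  1x3 + 1x5 ≥ 1.33   (binder content)
  0.01x1 + 0.01x2 + 0.31x3 + 0.01x4 + 0.03x5 + 0.03x6 ≤ 0.37   (CO₂ footprint)
  x1, x2, x3, x4, x5, x6 ≥ 0.
The minimum-cost mix takes nothing from river sand, crushed granite, recycled aggregate — only metakaolin, silica fume, limestone filler. There the 28-day strength contribution, binder content, CO₂ footprint constraints are tight.
Solving gives x3 = 0.3632, x5 = 0.9668, x6 = 7.614.
Hence cost = 0.703·0.3632 + 0.793·0.9668 + 0.061·7.614 = €1.48646.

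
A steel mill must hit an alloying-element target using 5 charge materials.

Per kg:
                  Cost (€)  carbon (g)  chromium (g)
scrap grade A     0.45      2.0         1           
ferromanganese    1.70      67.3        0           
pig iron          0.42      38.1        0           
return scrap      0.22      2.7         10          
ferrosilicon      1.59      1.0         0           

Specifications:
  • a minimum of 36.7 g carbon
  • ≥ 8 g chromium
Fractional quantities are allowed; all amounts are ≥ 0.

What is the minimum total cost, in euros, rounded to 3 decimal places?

€0.557

Set it up as a linear program. Let x1 = kg of scrap grade A, x2 = kg of ferromanganese, x3 = kg of pig iron, x4 = kg of return scrap, x5 = kg of ferrosilicon.
min 0.45x1 + 1.7x2 + 0.42x3 + 0.22x4 + 1.59x5 with:
  2x1 + 67.3x2 + 38.1x3 + 2.7x4 + 1x5 ≥ 36.7   (carbon)
  1x1 + 10x4 ≥ 8   (chromium)
  x1, x2, x3, x4, x5 ≥ 0.
The minimum-cost mix takes nothing from scrap grade A, ferromanganese, ferrosilicon — only pig iron, return scrap. The carbon and chromium requirements are met with equality.
That vertex is x3 = 0.9066, x4 = 0.8.
Hence cost = 0.42·0.9066 + 0.22·0.8 = €0.55677.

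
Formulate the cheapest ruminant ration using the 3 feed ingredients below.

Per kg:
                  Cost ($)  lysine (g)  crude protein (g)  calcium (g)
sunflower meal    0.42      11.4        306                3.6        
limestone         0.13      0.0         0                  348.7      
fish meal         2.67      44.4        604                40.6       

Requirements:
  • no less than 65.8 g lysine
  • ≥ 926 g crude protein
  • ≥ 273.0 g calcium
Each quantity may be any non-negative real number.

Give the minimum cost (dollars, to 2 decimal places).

$2.52

Treat it as an LP. Let x1 = kg of sunflower meal, x2 = kg of limestone, x3 = kg of fish meal.
Minimise 0.42x1 + 0.13x2 + 2.67x3 s.t.:
  11.4x1 + 44.4x3 ≥ 65.8   (lysine)
  306x1 + 604x3 ≥ 926   (crude protein)
  3.6x1 + 348.7x2 + 40.6x3 ≥ 273   (calcium)
  x1, x2, x3 ≥ 0.
The optimal basis is {sunflower meal, limestone}; fish meal drops out. Binding constraints: lysine and calcium.
So sunflower meal = 5.772 kg, limestone = 0.7233 kg.
Hence cost = 0.42·5.772 + 0.13·0.7233 = $2.5183.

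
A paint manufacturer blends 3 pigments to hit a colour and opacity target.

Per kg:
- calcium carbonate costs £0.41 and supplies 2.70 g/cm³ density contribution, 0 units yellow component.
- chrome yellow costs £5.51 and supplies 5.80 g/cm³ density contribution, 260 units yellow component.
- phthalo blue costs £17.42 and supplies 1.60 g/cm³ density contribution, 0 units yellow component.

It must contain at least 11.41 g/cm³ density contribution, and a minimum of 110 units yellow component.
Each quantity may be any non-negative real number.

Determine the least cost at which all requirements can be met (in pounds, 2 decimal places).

£3.69

This is a linear program. Let x1 = kg of calcium carbonate, x2 = kg of chrome yellow, x3 = kg of phthalo blue.
min 0.41x1 + 5.51x2 + 17.42x3 subject to:
  2.7x1 + 5.8x2 + 1.6x3 ≥ 11.41   (density contribution)
  260x2 ≥ 110   (yellow component)
  x1, x2, x3 ≥ 0.
The minimum-cost mix takes nothing from phthalo blue — only calcium carbonate, chrome yellow. The density contribution and yellow component requirements are met with equality.
Solving gives x1 = 3.317, x2 = 0.4231.
Objective = 0.41·3.317 + 5.51·0.4231 = 3.6913.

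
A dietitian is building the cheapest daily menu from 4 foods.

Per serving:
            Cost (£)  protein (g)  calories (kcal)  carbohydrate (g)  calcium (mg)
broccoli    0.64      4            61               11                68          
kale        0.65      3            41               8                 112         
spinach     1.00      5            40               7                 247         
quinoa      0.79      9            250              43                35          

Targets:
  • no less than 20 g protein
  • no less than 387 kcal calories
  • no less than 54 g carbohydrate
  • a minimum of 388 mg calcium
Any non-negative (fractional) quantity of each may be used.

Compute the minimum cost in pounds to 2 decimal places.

Let x1 = servings of broccoli, x2 = servings of kale, x3 = servings of spinach, x4 = servings of quinoa.
Minimise 0.64x1 + 0.65x2 + 1x3 + 0.79x4 s.t.:
  4x1 + 3x2 + 5x3 + 9x4 ≥ 20   (protein)
  61x1 + 41x2 + 40x3 + 250x4 ≥ 387   (calories)
  11x1 + 8x2 + 7x3 + 43x4 ≥ 54   (carbohydrate)
  68x1 + 112x2 + 247x3 + 35x4 ≥ 388   (calcium)
  x1, x2, x3, x4 ≥ 0.
The cheapest feasible vertex uses only spinach, quinoa; broccoli, kale are not used. Binding constraints: protein and calcium.
So spinach = 1.363 servings, quinoa = 1.465 servings.
Hence cost = 1·1.363 + 0.79·1.465 = £2.5204.

£2.52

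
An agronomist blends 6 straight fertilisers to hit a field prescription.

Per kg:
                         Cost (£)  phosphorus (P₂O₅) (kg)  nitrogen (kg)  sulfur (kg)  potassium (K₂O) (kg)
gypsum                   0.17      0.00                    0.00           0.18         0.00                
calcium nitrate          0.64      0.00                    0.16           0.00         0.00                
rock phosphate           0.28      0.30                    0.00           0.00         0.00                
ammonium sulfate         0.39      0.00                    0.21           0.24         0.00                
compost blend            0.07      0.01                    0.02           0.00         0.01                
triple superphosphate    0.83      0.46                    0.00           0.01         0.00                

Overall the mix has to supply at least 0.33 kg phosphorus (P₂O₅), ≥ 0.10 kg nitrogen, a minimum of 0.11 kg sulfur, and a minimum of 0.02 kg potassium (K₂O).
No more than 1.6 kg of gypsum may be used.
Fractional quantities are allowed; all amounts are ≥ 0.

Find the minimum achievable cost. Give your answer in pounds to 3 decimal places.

This is a linear program. Let x1 = kg of gypsum, x2 = kg of calcium nitrate, x3 = kg of rock phosphate, x4 = kg of ammonium sulfate, x5 = kg of compost blend, x6 = kg of triple superphosphate.
Minimise 0.17x1 + 0.64x2 + 0.28x3 + 0.39x4 + 0.07x5 + 0.83x6 subject to:
  0.3x3 + 0.01x5 + 0.46x6 ≥ 0.33   (phosphorus (P₂O₅))
  0.16x2 + 0.21x4 + 0.02x5 ≥ 0.1   (nitrogen)
  0.18x1 + 0.24x4 + 0.01x6 ≥ 0.11   (sulfur)
  0.01x5 ≥ 0.02   (potassium (K₂O))
  x1 ≤ 1.6
  x1, x2, x3, x4, x5, x6 ≥ 0.
The minimum-cost mix takes nothing from calcium nitrate, triple superphosphate — only gypsum, rock phosphate, ammonium sulfate, compost blend. The phosphorus (P₂O₅), nitrogen, sulfur, potassium (K₂O) requirements are met with equality.
Optimal quantities: gypsum = 0.2302 kg, rock phosphate = 1.033 kg, ammonium sulfate = 0.2857 kg, compost blend = 2 kg.
Hence cost = 0.17·0.2302 + 0.28·1.033 + 0.39·0.2857 + 0.07·2 = £0.57980.

£0.580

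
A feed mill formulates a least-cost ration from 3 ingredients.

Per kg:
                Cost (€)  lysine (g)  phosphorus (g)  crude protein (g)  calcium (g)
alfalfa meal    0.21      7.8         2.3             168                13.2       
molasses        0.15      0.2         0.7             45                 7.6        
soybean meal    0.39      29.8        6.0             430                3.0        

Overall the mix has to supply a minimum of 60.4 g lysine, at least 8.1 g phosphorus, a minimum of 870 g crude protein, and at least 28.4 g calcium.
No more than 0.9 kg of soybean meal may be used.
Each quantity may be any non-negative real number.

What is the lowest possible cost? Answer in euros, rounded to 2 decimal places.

Treat it as an LP. Let x1 = kg of alfalfa meal, x2 = kg of molasses, x3 = kg of soybean meal.
Minimise 0.21x1 + 0.15x2 + 0.39x3 with:
  7.8x1 + 0.2x2 + 29.8x3 ≥ 60.4   (lysine)
  2.3x1 + 0.7x2 + 6x3 ≥ 8.1   (phosphorus)
  168x1 + 45x2 + 430x3 ≥ 870   (crude protein)
  13.2x1 + 7.6x2 + 3x3 ≥ 28.4   (calcium)
  x3 ≤ 0.9
  x1, x2, x3 ≥ 0.
The optimal basis is {alfalfa meal, soybean meal}; molasses drops out. Binding constraints: lysine and the soybean meal cap.
Optimal quantities: alfalfa meal = 4.305 kg, soybean meal = 0.9 kg.
Total cost: 0.21·4.305 + 0.39·0.9 = 1.2551.

€1.26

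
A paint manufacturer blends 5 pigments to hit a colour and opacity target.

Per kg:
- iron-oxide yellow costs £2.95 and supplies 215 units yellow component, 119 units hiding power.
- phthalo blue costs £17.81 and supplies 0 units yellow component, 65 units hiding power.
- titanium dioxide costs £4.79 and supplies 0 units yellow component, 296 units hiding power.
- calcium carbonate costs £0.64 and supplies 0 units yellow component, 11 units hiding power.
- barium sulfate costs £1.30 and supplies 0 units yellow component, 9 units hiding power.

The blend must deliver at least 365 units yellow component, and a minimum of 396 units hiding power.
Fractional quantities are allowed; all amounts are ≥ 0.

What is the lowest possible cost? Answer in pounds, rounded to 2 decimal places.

£8.15

Let x1 = kg of iron-oxide yellow, x2 = kg of phthalo blue, x3 = kg of titanium dioxide, x4 = kg of calcium carbonate, x5 = kg of barium sulfate.
Minimise 2.95x1 + 17.81x2 + 4.79x3 + 0.64x4 + 1.3x5 s.t.:
  215x1 ≥ 365   (yellow component)
  119x1 + 65x2 + 296x3 + 11x4 + 9x5 ≥ 396   (hiding power)
  x1, x2, x3, x4, x5 ≥ 0.
The minimum-cost mix takes nothing from phthalo blue, calcium carbonate, barium sulfate — only iron-oxide yellow, titanium dioxide. The yellow component and hiding power requirements are met with equality.
Solving gives x1 = 1.698, x3 = 0.6553.
Hence cost = 2.95·1.698 + 4.79·0.6553 = £8.1480.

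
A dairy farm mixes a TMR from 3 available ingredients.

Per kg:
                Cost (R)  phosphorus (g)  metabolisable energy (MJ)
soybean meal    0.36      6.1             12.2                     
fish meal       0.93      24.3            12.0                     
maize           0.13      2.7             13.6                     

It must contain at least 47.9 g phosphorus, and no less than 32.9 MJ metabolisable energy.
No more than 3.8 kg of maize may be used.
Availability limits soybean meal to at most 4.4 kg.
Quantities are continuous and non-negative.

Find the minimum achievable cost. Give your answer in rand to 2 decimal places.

R1.85

This is a linear program. Let x1 = kg of soybean meal, x2 = kg of fish meal, x3 = kg of maize.
Minimise 0.36x1 + 0.93x2 + 0.13x3 s.t.:
  6.1x1 + 24.3x2 + 2.7x3 ≥ 47.9   (phosphorus)
  12.2x1 + 12x2 + 13.6x3 ≥ 32.9   (metabolisable energy)
  x3 ≤ 3.8
  x1 ≤ 4.4
  x1, x2, x3 ≥ 0.
The cheapest feasible vertex uses only fish meal, maize; soybean meal is not used. The phosphorus and metabolisable energy requirements are met with equality.
That vertex is x2 = 1.887, x3 = 0.7537.
Total cost: 0.93·1.887 + 0.13·0.7537 = 1.8529.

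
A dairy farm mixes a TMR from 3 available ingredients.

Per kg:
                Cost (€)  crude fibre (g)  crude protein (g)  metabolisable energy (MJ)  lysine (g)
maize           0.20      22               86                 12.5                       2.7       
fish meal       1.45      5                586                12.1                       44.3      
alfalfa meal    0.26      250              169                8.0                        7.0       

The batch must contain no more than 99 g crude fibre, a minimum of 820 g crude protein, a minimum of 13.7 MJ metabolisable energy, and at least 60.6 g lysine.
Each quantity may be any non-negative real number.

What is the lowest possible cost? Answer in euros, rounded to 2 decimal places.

€1.99

Let x1 = kg of maize, x2 = kg of fish meal, x3 = kg of alfalfa meal.
min 0.2x1 + 1.45x2 + 0.26x3 subject to:
  22x1 + 5x2 + 250x3 ≤ 99   (crude fibre)
  86x1 + 586x2 + 169x3 ≥ 820   (crude protein)
  12.5x1 + 12.1x2 + 8x3 ≥ 13.7   (metabolisable energy)
  2.7x1 + 44.3x2 + 7x3 ≥ 60.6   (lysine)
  x1, x2, x3 ≥ 0.
The cheapest feasible vertex uses only fish meal, alfalfa meal; maize is not used. The crude protein and lysine requirements are met with equality.
Solving gives x2 = 1.33, x3 = 0.2406.
Cost = 1.45·1.33 + 0.26·0.2406 = 1.9911.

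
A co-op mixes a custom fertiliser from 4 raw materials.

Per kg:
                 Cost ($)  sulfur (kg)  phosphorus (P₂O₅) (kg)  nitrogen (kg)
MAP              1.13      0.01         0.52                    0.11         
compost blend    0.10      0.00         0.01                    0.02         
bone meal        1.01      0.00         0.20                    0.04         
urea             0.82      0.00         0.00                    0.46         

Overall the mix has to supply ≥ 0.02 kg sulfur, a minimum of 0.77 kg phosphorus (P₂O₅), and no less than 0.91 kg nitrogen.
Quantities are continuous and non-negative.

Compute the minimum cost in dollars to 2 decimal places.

This is a linear program. Let x1 = kg of MAP, x2 = kg of compost blend, x3 = kg of bone meal, x4 = kg of urea.
Minimize 1.13x1 + 0.1x2 + 1.01x3 + 0.82x4 with:
  0.01x1 ≥ 0.02   (sulfur)
  0.52x1 + 0.01x2 + 0.2x3 ≥ 0.77   (phosphorus (P₂O₅))
  0.11x1 + 0.02x2 + 0.04x3 + 0.46x4 ≥ 0.91   (nitrogen)
  x1, x2, x3, x4 ≥ 0.
The cheapest feasible vertex uses only MAP, urea; compost blend, bone meal are not used. There the sulfur and nitrogen constraints are tight.
Solving gives x1 = 2, x4 = 1.5.
Total cost: 1.13·2 + 0.82·1.5 = 3.4900.

$3.49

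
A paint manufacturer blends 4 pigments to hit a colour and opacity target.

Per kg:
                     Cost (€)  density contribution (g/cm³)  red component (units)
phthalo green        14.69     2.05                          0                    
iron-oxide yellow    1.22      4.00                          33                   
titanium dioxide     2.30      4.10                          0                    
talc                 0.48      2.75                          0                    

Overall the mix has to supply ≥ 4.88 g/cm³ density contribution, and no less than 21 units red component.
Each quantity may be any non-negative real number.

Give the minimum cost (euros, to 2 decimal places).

€1.18

Treat it as an LP. Let x1 = kg of phthalo green, x2 = kg of iron-oxide yellow, x3 = kg of titanium dioxide, x4 = kg of talc.
Minimize 14.69x1 + 1.22x2 + 2.3x3 + 0.48x4 with:
  2.05x1 + 4x2 + 4.1x3 + 2.75x4 ≥ 4.88   (density contribution)
  33x2 ≥ 21   (red component)
  x1, x2, x3, x4 ≥ 0.
The minimum-cost mix takes nothing from phthalo green, titanium dioxide — only iron-oxide yellow, talc. There the density contribution and red component constraints are tight.
Optimal quantities: iron-oxide yellow = 0.6364 kg, talc = 0.8489 kg.
Hence cost = 1.22·0.6364 + 0.48·0.8489 = €1.1839.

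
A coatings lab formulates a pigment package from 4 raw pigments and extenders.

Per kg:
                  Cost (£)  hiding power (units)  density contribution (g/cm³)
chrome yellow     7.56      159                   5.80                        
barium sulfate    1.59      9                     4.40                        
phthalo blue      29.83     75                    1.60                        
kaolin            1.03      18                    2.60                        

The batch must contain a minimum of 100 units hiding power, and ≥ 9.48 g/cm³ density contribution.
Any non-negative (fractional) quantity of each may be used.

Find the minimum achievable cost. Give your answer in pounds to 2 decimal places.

£5.28

Set it up as a linear program. Let x1 = kg of chrome yellow, x2 = kg of barium sulfate, x3 = kg of phthalo blue, x4 = kg of kaolin.
Minimize 7.56x1 + 1.59x2 + 29.83x3 + 1.03x4 subject to:
  159x1 + 9x2 + 75x3 + 18x4 ≥ 100   (hiding power)
  5.8x1 + 4.4x2 + 1.6x3 + 2.6x4 ≥ 9.48   (density contribution)
  x1, x2, x3, x4 ≥ 0.
The cheapest feasible vertex uses only chrome yellow, kaolin; barium sulfate, phthalo blue are not used. There the hiding power and density contribution constraints are tight.
That vertex is x1 = 0.2892, x4 = 3.001.
Hence cost = 7.56·0.2892 + 1.03·3.001 = £5.2774.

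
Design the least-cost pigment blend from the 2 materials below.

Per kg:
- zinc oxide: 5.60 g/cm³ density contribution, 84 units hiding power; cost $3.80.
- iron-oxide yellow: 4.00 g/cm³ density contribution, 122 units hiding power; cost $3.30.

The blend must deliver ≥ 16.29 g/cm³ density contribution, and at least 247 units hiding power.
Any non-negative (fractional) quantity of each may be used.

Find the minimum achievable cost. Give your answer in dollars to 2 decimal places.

Treat it as an LP. Let x1 = kg of zinc oxide, x2 = kg of iron-oxide yellow.
Minimise 3.8x1 + 3.3x2 s.t.:
  5.6x1 + 4x2 ≥ 16.29   (density contribution)
  84x1 + 122x2 ≥ 247   (hiding power)
  x1, x2 ≥ 0.
Both inputs are positive at the optimum. Binding constraints: density contribution and hiding power.
So zinc oxide = 2.878 kg, iron-oxide yellow = 0.04274 kg.
Total cost: 3.8·2.878 + 3.3·0.04274 = 11.0774.

$11.08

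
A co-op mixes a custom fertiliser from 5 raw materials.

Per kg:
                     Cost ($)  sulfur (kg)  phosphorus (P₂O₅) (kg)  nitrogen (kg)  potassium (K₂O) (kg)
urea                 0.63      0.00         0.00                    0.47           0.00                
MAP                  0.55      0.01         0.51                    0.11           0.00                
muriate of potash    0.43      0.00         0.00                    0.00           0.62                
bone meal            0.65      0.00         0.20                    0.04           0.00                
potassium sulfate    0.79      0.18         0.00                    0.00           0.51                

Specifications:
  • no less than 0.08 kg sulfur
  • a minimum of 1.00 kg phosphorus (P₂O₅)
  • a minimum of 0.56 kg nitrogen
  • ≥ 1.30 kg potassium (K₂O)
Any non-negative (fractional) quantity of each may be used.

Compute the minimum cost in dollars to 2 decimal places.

$2.59

Let x1 = kg of urea, x2 = kg of MAP, x3 = kg of muriate of potash, x4 = kg of bone meal, x5 = kg of potassium sulfate.
Minimize 0.63x1 + 0.55x2 + 0.43x3 + 0.65x4 + 0.79x5 s.t.:
  0.01x2 + 0.18x5 ≥ 0.08   (sulfur)
  0.51x2 + 0.2x4 ≥ 1   (phosphorus (P₂O₅))
  0.47x1 + 0.11x2 + 0.04x4 ≥ 0.56   (nitrogen)
  0.62x3 + 0.51x5 ≥ 1.3   (potassium (K₂O))
  x1, x2, x3, x4, x5 ≥ 0.
The optimal basis is {urea, MAP, muriate of potash, potassium sulfate}; bone meal drops out. Binding constraints: sulfur, phosphorus (P₂O₅), nitrogen, potassium (K₂O).
That vertex is x1 = 0.7326, x2 = 1.961, x3 = 1.821, x5 = 0.3355.
Objective = 0.63·0.7326 + 0.55·1.961 + 0.43·1.821 + 0.79·0.3355 = 2.5882.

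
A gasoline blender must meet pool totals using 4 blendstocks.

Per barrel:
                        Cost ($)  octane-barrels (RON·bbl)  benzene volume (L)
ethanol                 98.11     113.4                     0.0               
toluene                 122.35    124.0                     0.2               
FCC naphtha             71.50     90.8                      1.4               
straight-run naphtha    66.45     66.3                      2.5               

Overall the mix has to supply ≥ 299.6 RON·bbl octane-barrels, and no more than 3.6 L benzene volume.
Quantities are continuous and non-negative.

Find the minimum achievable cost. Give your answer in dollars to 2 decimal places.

Let x1 = barrels of ethanol, x2 = barrels of toluene, x3 = barrels of FCC naphtha, x4 = barrels of straight-run naphtha.
min 98.11x1 + 122.35x2 + 71.5x3 + 66.45x4 with:
  113.4x1 + 124x2 + 90.8x3 + 66.3x4 ≥ 299.6   (octane-barrels)
  0.2x2 + 1.4x3 + 2.5x4 ≤ 3.6   (benzene volume)
  x1, x2, x3, x4 ≥ 0.
The optimal basis is {ethanol, FCC naphtha}; toluene, straight-run naphtha drop out. The octane-barrels and benzene volume requirements are met with equality.
Solving gives x1 = 0.58302, x3 = 2.5714.
Objective = 98.11·0.58302 + 71.5·2.5714 = 241.0552.

$241.06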